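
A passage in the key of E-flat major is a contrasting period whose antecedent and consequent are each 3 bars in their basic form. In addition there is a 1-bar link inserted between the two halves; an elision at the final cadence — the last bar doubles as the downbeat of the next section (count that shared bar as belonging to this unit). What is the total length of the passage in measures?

Basic contrasting period: 3 + 3 = 6 bars.
6 (basic form) + 1 (link) = 7.
The elision shares a bar with the next section but does not change this unit's count.

7 measures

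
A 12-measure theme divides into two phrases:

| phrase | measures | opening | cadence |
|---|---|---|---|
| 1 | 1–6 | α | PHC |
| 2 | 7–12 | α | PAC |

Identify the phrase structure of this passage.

Phrase 1 ends with a Phrygian half cadence (weaker) and phrase 2 with a perfect authentic cadence (stronger): antecedent + consequent = a period.
The two phrases open with the same material (α / α), so the period is parallel.

parallel period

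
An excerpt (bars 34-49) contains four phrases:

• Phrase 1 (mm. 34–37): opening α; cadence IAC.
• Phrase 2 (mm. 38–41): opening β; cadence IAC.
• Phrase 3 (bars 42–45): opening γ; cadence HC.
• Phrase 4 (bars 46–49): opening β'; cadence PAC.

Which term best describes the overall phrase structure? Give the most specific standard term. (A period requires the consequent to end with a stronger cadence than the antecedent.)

Four phrases in two halves: the first half (mm. 34–41) ends with an imperfect authentic cadence, the second (mm. 42-49) with a perfect authentic cadence — a large antecedent–consequent pair, i.e. a double period.
Phrase 3 begins with different material from phrase 1, making it contrasting.

contrasting double period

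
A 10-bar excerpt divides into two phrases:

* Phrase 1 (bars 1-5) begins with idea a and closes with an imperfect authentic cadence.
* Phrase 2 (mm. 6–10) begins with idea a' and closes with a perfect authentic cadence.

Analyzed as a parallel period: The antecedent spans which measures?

The antecedent is the phrase ending with the weaker cadence (imperfect authentic cadence, phrase 1) and the consequent the one ending more conclusively (perfect authentic cadence, phrase 2); the antecedent is mm. 1–5.

measures 1–5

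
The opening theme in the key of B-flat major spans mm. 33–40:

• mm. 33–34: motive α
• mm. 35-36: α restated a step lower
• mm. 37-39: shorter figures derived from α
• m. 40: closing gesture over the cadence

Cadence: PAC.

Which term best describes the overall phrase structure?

sentence

Basic idea (mm. 33–34) + its repetition (mm. 35–36) form the presentation; fragmentation and cadence (mm. 37–40) form the continuation — the 8-bar whole is a sentence.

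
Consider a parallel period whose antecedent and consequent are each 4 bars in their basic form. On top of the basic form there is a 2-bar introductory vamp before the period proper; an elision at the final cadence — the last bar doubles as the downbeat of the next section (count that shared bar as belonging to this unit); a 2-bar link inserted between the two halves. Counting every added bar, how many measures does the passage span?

12 measures

Basic parallel period: 4 + 4 = 8 bars.
8 (basic form) + 2 (introduction) + 2 (link) = 12.
The elision shares a bar with the next section but does not change this unit's count.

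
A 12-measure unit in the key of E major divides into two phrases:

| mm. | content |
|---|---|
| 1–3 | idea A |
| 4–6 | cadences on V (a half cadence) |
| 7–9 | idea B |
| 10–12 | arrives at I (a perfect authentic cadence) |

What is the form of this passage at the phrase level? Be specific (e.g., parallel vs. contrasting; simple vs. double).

Phrase 1 ends with a half cadence (weaker) and phrase 2 with a perfect authentic cadence (stronger): antecedent + consequent = a period.
The two phrases open with different material (A / B), so the period is contrasting.

contrasting period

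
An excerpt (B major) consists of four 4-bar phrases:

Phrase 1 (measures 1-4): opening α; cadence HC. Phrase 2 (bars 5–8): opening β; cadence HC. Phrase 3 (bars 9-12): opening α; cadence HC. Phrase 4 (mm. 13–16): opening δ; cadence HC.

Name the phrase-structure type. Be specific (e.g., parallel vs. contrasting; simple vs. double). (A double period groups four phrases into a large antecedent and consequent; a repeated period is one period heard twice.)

phrase group

Phrase 4 ends with a half cadence, no stronger than phrase 2's half cadence, so the four phrases do not form a double period; nor do phrases 3–4 duplicate 1–2, so it is not a repeated period. With no phrase reaching a conclusive cadence, the passage is a phrase group.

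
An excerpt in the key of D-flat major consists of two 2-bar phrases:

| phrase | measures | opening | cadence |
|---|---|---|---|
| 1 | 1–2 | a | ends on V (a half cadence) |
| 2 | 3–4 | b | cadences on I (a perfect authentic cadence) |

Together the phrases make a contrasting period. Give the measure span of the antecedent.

The phrase ending with the weaker cadence (half cadence) is the antecedent; the one ending more conclusively (perfect authentic cadence) is the consequent. The antecedent is measures 1–2.

measures 1–2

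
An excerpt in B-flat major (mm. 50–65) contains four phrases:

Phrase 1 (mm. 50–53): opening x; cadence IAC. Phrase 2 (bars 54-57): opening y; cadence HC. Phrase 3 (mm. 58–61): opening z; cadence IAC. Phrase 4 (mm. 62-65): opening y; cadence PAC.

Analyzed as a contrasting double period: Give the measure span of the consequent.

In a double period the four phrases pair into a large antecedent (phrases 1–2, ending half cadence) and a large consequent (phrases 3–4, ending perfect authentic cadence). The consequent spans mm. 58-65.

measures 58–65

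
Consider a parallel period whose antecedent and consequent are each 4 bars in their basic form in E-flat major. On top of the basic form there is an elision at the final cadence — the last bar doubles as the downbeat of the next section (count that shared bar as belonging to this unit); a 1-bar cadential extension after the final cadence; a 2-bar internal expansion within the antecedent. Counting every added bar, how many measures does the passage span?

Basic parallel period: 4 + 4 = 8 bars.
8 (basic form) + 1 (cadential extension) + 2 (internal expansion) = 11.
The elision shares a bar with the next section but does not change this unit's count.

11 measures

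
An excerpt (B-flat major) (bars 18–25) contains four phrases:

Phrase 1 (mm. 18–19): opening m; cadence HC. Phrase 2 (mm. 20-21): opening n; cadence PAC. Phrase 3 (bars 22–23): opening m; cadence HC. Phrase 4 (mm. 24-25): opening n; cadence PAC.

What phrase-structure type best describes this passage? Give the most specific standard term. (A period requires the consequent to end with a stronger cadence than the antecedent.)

The cadence pattern HC–PAC–HC–PAC is weak–strong twice, and phrases 3–4 restate phrases 1–2: a period heard twice, not a double period (which would end weakly at phrase 2).

repeated period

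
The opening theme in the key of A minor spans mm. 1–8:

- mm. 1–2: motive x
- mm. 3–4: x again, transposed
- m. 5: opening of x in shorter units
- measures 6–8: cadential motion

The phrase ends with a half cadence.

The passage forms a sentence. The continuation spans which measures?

After the presentation (mm. 1-4), the continuation covers the fragmentation through the cadence: bars 5-8.

measures 5–8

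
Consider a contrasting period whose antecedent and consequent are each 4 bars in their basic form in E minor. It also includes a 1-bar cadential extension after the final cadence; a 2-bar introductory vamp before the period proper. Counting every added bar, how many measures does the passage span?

Basic contrasting period: 4 + 4 = 8 bars.
8 (basic form) + 1 (cadential extension) + 2 (introduction) = 11.

11 measures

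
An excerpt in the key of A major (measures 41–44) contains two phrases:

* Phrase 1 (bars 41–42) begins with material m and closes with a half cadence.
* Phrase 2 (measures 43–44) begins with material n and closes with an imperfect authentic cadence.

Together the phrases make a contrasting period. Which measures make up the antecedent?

The phrase ending with the weaker cadence (half cadence) is the antecedent; the one ending more conclusively (imperfect authentic cadence) is the consequent. The antecedent is measures 41–42.

measures 41–42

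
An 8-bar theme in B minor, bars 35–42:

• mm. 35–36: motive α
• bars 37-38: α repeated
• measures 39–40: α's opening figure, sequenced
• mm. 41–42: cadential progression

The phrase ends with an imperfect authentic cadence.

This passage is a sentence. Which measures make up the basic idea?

The presentation of a sentence is the basic idea (mm. 35–36) plus its repetition (mm. 37–38); the basic idea is therefore bars 35–36.

measures 35–36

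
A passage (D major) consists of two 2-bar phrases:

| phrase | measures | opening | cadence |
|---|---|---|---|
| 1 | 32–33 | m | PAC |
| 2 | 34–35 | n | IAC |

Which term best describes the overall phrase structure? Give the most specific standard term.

The second phrase closes with an imperfect authentic cadence, which is not stronger than the first phrase's perfect authentic cadence; without a weak→strong cadential pair there is no antecedent–consequent relationship, so this is a phrase group rather than a period.

phrase group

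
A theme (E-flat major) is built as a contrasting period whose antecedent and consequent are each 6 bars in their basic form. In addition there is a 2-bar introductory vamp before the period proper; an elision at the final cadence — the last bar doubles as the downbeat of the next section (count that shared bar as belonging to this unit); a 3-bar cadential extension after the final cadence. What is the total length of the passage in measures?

Basic contrasting period: 6 + 6 = 12 bars.
12 (basic form) + 2 (introduction) + 3 (cadential extension) = 17.
The elision shares a bar with the next section but does not change this unit's count.

17 measures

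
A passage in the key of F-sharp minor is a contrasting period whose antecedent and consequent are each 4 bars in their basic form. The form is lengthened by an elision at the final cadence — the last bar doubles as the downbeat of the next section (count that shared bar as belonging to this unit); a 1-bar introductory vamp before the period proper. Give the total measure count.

Basic contrasting period: 4 + 4 = 8 bars.
8 (basic form) + 1 (introduction) = 9.
The elision shares a bar with the next section but does not change this unit's count.

9 measures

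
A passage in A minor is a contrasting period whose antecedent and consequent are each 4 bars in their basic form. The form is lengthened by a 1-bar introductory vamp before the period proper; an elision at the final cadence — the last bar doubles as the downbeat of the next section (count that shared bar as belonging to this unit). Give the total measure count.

Basic contrasting period: 4 + 4 = 8 bars.
8 (basic form) + 1 (introduction) = 9.
The elision shares a bar with the next section but does not change this unit's count.

9 measures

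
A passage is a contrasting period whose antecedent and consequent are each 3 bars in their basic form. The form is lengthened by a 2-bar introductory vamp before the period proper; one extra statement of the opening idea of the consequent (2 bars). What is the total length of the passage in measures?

Basic contrasting period: 3 + 3 = 6 bars.
6 (basic form) + 2 (introduction) + 2 (extra statement) = 10.

10 measures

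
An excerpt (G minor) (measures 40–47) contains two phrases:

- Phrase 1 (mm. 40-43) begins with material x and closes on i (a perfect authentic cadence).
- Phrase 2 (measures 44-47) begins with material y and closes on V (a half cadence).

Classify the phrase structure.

phrase group

The second phrase closes with a half cadence, which is not stronger than the first phrase's perfect authentic cadence; without a weak→strong cadential pair there is no antecedent–consequent relationship, so this is a phrase group rather than a period.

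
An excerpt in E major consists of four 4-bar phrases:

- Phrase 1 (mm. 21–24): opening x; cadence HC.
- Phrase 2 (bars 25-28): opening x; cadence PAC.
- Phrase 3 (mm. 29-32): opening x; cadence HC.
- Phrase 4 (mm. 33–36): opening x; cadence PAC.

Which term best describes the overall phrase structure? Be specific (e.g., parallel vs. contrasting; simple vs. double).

The cadence pattern HC–PAC–HC–PAC is weak–strong twice, and phrases 3–4 restate phrases 1–2: a period heard twice, not a double period (which would end weakly at phrase 2).

repeated period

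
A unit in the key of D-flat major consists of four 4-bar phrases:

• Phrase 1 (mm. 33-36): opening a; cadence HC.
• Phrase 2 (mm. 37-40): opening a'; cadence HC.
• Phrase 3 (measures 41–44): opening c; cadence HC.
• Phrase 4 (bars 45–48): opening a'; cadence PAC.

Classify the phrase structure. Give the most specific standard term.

contrasting double period

Four phrases in two halves: the first half (measures 33–40) ends with a half cadence, the second (mm. 41–48) with a perfect authentic cadence — a large antecedent–consequent pair, i.e. a double period.
Phrase 3 begins with different material from phrase 1, making it contrasting.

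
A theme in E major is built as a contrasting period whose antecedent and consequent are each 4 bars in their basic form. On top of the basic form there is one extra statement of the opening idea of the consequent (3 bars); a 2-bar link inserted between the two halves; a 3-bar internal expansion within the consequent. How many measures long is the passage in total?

Basic contrasting period: 4 + 4 = 8 bars.
8 (basic form) + 3 (extra statement) + 2 (link) + 3 (internal expansion) = 16.

16 measures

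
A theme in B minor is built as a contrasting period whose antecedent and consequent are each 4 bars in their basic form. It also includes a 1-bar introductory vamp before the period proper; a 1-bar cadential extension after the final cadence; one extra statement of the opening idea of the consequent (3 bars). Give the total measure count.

13 measures

Basic contrasting period: 4 + 4 = 8 bars.
8 (basic form) + 1 (introduction) + 1 (cadential extension) + 3 (extra statement) = 13.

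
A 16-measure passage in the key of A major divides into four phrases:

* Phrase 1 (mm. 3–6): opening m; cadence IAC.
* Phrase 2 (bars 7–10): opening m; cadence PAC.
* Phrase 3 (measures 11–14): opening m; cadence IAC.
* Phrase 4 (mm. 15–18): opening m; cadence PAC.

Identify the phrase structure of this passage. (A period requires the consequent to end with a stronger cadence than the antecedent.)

repeated period

The cadence pattern IAC–PAC–IAC–PAC is weak–strong twice, and phrases 3–4 restate phrases 1–2: a period heard twice, not a double period (which would end weakly at phrase 2).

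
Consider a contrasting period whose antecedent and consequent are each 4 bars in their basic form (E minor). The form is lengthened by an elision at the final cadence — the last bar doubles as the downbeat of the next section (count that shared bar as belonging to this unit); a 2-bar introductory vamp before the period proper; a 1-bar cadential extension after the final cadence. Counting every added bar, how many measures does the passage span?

11 measures

Basic contrasting period: 4 + 4 = 8 bars.
8 (basic form) + 2 (introduction) + 1 (cadential extension) = 11.
The elision shares a bar with the next section but does not change this unit's count.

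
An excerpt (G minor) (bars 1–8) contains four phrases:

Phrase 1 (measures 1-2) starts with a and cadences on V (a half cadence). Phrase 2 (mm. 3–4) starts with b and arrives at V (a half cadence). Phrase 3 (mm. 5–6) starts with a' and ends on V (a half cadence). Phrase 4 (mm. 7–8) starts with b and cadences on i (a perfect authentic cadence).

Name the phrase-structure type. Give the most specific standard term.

Four phrases in two halves: the first half (mm. 1-4) ends with a half cadence, the second (mm. 5–8) with a perfect authentic cadence — a large antecedent–consequent pair, i.e. a double period.
Phrase 3 begins with the same material as phrase 1, making it parallel.

parallel double period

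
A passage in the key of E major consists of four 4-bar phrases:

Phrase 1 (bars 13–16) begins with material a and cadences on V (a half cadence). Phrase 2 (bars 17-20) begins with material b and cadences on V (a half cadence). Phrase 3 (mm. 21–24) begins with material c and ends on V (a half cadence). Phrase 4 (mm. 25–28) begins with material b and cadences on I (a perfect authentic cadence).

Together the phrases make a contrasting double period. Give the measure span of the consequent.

measures 21–28

In a double period the first pair of phrases (ending half cadence) is the large antecedent and the second pair (ending perfect authentic cadence) is the large consequent; the consequent is measures 21–28.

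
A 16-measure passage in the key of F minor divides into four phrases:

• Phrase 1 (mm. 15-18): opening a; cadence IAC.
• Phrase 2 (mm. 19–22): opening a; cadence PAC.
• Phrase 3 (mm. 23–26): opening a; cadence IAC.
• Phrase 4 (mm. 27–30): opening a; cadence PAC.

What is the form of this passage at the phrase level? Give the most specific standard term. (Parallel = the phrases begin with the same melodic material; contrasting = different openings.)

The cadence pattern IAC–PAC–IAC–PAC is weak–strong twice, and phrases 3–4 restate phrases 1–2: a period heard twice, not a double period (which would end weakly at phrase 2).

repeated period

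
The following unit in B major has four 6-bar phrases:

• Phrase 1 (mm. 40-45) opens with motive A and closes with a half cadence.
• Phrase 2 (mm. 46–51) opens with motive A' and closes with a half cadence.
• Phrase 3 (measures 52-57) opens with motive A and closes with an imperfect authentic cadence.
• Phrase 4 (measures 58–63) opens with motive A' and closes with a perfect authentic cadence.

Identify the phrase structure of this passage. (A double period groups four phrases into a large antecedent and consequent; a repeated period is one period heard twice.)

parallel double period

Four phrases in two halves: the first half (measures 40–51) ends with a half cadence, the second (bars 52–63) with a perfect authentic cadence — a large antecedent–consequent pair, i.e. a double period.
Phrase 3 begins with the same material as phrase 1, making it parallel.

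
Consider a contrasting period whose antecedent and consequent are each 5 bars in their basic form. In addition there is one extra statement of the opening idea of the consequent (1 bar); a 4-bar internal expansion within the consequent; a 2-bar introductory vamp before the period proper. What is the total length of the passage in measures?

17 measures

Basic contrasting period: 5 + 5 = 10 bars.
10 (basic form) + 1 (extra statement) + 4 (internal expansion) + 2 (introduction) = 17.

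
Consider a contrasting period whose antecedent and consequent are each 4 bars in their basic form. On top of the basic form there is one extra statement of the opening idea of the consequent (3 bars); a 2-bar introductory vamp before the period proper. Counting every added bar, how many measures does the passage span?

13 measures

Basic contrasting period: 4 + 4 = 8 bars.
8 (basic form) + 3 (extra statement) + 2 (introduction) = 13.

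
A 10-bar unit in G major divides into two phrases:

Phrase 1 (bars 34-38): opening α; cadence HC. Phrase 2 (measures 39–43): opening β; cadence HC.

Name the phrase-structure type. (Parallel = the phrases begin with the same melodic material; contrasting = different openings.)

phrase group

The second phrase closes with a half cadence, which is not stronger than the first phrase's half cadence; without a weak→strong cadential pair there is no antecedent–consequent relationship, so this is a phrase group rather than a period.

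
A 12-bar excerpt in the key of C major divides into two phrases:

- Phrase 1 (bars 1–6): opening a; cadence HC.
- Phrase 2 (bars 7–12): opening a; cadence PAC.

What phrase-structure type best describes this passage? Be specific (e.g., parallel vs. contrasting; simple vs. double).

parallel period

Phrase 1 ends with a half cadence (weaker) and phrase 2 with a perfect authentic cadence (stronger): antecedent + consequent = a period.
The two phrases open with the same material (a / a), so the period is parallel.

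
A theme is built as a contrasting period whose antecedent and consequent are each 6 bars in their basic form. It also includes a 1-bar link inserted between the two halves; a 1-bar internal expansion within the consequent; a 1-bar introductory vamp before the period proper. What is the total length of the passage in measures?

Basic contrasting period: 6 + 6 = 12 bars.
12 (basic form) + 1 (link) + 1 (internal expansion) + 1 (introduction) = 15.

15 measures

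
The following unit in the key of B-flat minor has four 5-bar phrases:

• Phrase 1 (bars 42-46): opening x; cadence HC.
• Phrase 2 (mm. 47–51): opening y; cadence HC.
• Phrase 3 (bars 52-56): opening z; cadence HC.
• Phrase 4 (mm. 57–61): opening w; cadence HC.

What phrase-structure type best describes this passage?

phrase group

Phrase 4 ends with a half cadence, no stronger than phrase 2's half cadence, so the four phrases do not form a double period; nor do phrases 3–4 duplicate 1–2, so it is not a repeated period. With no phrase reaching a conclusive cadence, the passage is a phrase group.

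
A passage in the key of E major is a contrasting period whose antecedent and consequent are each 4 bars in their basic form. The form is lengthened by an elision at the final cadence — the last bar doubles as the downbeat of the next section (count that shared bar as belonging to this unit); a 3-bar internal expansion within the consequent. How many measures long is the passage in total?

11 measures

Basic contrasting period: 4 + 4 = 8 bars.
8 (basic form) + 3 (internal expansion) = 11.
The elision shares a bar with the next section but does not change this unit's count.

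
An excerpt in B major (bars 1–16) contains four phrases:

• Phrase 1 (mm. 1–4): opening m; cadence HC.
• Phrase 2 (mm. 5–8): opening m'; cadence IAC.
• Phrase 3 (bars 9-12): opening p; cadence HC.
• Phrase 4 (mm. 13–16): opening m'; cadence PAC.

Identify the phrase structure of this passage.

contrasting double period

Four phrases in two halves: the first half (bars 1–8) ends with an imperfect authentic cadence, the second (measures 9–16) with a perfect authentic cadence — a large antecedent–consequent pair, i.e. a double period.
Phrase 3 begins with different material from phrase 1, making it contrasting.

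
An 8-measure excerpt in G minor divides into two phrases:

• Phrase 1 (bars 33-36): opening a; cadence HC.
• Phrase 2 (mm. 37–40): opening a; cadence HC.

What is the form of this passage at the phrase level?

Both phrases have the same opening (a) and the same cadence (half cadence): the second is a restatement, not a consequent, so this is a repeated phrase rather than a period.

repeated phrase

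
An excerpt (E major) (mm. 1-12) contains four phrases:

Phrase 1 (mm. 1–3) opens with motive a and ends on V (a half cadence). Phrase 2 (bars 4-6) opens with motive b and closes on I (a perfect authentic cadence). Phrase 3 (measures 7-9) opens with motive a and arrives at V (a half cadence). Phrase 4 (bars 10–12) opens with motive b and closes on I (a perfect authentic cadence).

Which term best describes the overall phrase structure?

repeated period

The cadence pattern HC–PAC–HC–PAC is weak–strong twice, and phrases 3–4 restate phrases 1–2: a period heard twice, not a double period (which would end weakly at phrase 2).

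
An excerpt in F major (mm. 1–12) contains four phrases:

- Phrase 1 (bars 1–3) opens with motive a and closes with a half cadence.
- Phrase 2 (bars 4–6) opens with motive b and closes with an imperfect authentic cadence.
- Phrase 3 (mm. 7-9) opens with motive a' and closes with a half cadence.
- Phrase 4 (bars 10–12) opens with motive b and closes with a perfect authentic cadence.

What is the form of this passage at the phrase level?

Four phrases in two halves: the first half (measures 1–6) ends with an imperfect authentic cadence, the second (bars 7–12) with a perfect authentic cadence — a large antecedent–consequent pair, i.e. a double period.
Phrase 3 begins with the same material as phrase 1, making it parallel.

parallel double period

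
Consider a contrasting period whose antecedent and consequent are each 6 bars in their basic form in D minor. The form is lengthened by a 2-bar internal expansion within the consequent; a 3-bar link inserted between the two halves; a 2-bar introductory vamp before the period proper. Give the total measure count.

Basic contrasting period: 6 + 6 = 12 bars.
12 (basic form) + 2 (internal expansion) + 3 (link) + 2 (introduction) = 19.

19 measures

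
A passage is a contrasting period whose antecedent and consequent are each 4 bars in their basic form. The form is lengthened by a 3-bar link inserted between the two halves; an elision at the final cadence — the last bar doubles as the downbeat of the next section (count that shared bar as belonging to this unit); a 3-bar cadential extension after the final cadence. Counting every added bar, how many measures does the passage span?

Basic contrasting period: 4 + 4 = 8 bars.
8 (basic form) + 3 (link) + 3 (cadential extension) = 14.
The elision shares a bar with the next section but does not change this unit's count.

14 measures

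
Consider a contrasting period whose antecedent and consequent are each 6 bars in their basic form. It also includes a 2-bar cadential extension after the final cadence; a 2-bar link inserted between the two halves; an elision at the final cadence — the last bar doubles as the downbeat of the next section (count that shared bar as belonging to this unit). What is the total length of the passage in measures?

Basic contrasting period: 6 + 6 = 12 bars.
12 (basic form) + 2 (cadential extension) + 2 (link) = 16.
The elision shares a bar with the next section but does not change this unit's count.

16 measures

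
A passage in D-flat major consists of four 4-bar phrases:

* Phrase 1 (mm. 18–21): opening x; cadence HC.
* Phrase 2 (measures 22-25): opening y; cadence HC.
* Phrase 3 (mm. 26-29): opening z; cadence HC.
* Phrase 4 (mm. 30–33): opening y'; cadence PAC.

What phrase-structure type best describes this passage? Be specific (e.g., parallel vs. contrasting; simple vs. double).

contrasting double period

Four phrases in two halves: the first half (mm. 18–25) ends with a half cadence, the second (measures 26-33) with a perfect authentic cadence — a large antecedent–consequent pair, i.e. a double period.
Phrase 3 begins with different material from phrase 1, making it contrasting.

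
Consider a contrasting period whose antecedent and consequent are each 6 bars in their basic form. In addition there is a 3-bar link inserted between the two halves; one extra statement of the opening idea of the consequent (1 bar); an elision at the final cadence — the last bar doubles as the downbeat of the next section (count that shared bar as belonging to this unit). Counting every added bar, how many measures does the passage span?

16 measures

Basic contrasting period: 6 + 6 = 12 bars.
12 (basic form) + 3 (link) + 1 (extra statement) = 16.
The elision shares a bar with the next section but does not change this unit's count.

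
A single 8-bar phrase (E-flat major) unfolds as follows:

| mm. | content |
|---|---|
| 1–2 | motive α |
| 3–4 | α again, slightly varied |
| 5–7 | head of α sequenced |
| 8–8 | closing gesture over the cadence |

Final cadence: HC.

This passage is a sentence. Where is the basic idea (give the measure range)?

The presentation of a sentence is the basic idea (mm. 1-2) plus its repetition (bars 3–4); the basic idea is therefore mm. 1-2.

measures 1–2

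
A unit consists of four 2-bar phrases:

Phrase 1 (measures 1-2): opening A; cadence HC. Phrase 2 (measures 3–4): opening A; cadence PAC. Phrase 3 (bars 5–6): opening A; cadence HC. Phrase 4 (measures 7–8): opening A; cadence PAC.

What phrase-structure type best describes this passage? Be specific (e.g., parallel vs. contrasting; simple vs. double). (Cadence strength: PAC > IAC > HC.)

repeated period

The cadence pattern HC–PAC–HC–PAC is weak–strong twice, and phrases 3–4 restate phrases 1–2: a period heard twice, not a double period (which would end weakly at phrase 2).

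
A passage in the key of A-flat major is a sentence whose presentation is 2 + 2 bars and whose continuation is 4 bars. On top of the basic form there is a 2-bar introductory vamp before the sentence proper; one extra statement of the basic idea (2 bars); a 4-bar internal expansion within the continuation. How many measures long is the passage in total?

Basic sentence: 2 + 2 + 4 = 8 bars.
8 (basic form) + 2 (introduction) + 2 (extra statement) + 4 (internal expansion) = 16.

16 measures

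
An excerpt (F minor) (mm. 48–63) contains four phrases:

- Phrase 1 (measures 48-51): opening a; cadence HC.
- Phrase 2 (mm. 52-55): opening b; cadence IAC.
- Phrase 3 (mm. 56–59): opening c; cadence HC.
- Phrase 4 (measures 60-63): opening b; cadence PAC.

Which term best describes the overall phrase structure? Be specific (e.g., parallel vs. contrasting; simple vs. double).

contrasting double period

Four phrases in two halves: the first half (bars 48-55) ends with an imperfect authentic cadence, the second (bars 56–63) with a perfect authentic cadence — a large antecedent–consequent pair, i.e. a double period.
Phrase 3 begins with different material from phrase 1, making it contrasting.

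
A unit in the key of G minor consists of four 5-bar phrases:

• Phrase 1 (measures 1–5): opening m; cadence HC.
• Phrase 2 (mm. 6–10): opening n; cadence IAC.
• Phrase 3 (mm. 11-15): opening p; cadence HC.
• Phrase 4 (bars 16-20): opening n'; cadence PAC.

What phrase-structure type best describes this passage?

contrasting double period

Four phrases in two halves: the first half (bars 1–10) ends with an imperfect authentic cadence, the second (bars 11-20) with a perfect authentic cadence — a large antecedent–consequent pair, i.e. a double period.
Phrase 3 begins with different material from phrase 1, making it contrasting.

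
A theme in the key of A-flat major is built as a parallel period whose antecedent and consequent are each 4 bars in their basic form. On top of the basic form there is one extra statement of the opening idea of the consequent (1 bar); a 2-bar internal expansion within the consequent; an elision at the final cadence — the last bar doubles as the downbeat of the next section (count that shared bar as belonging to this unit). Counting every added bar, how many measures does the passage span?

11 measures

Basic parallel period: 4 + 4 = 8 bars.
8 (basic form) + 1 (extra statement) + 2 (internal expansion) = 11.
The elision shares a bar with the next section but does not change this unit's count.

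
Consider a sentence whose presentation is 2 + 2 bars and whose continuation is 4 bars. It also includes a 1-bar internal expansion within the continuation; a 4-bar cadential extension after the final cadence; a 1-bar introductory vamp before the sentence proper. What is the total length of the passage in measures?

Basic sentence: 2 + 2 + 4 = 8 bars.
8 (basic form) + 1 (internal expansion) + 4 (cadential extension) + 1 (introduction) = 14.

14 measures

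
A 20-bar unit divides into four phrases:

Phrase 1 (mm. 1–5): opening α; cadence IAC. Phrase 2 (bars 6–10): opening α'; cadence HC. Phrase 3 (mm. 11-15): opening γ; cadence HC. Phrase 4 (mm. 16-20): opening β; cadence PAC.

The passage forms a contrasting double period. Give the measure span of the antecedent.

measures 1–10

In a double period the first pair of phrases (ending half cadence) is the large antecedent and the second pair (ending perfect authentic cadence) is the large consequent; the antecedent is measures 1–10.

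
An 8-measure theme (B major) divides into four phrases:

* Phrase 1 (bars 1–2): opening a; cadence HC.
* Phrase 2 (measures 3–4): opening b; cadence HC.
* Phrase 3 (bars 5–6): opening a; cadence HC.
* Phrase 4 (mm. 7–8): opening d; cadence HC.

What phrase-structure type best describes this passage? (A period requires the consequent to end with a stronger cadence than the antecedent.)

Phrase 4 ends with a half cadence, no stronger than phrase 2's half cadence, so the four phrases do not form a double period; nor do phrases 3–4 duplicate 1–2, so it is not a repeated period. With no phrase reaching a conclusive cadence, the passage is a phrase group.

phrase group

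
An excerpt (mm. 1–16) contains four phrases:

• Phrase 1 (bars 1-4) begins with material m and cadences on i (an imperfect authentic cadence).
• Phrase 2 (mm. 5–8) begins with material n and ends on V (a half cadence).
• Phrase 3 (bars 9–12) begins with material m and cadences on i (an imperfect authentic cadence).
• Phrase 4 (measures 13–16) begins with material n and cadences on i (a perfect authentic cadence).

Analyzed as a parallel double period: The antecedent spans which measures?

measures 1–8

In a double period the four phrases pair into a large antecedent (phrases 1–2, ending half cadence) and a large consequent (phrases 3–4, ending perfect authentic cadence). The antecedent spans measures 1-8.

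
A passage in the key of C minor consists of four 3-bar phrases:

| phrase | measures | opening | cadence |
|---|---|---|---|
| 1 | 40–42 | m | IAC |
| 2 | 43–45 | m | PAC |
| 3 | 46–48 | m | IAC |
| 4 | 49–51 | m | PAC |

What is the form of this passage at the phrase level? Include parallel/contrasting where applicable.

repeated period

The cadence pattern IAC–PAC–IAC–PAC is weak–strong twice, and phrases 3–4 restate phrases 1–2: a period heard twice, not a double period (which would end weakly at phrase 2).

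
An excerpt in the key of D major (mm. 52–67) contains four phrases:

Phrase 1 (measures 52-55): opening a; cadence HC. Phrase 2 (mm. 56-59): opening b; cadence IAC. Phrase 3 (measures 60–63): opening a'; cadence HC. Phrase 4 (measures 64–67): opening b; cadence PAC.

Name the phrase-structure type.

parallel double period

Four phrases in two halves: the first half (mm. 52-59) ends with an imperfect authentic cadence, the second (measures 60-67) with a perfect authentic cadence — a large antecedent–consequent pair, i.e. a double period.
Phrase 3 begins with the same material as phrase 1, making it parallel.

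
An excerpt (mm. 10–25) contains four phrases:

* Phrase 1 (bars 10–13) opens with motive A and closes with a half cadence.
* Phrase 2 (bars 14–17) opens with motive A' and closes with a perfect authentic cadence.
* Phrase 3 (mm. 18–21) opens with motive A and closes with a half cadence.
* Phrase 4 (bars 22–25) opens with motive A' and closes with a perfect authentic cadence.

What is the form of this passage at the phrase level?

The cadence pattern HC–PAC–HC–PAC is weak–strong twice, and phrases 3–4 restate phrases 1–2: a period heard twice, not a double period (which would end weakly at phrase 2).

repeated period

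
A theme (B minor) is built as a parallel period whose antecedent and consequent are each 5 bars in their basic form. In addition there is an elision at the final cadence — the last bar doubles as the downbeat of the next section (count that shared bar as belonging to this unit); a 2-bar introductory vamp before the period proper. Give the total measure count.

12 measures

Basic parallel period: 5 + 5 = 10 bars.
10 (basic form) + 2 (introduction) = 12.
The elision shares a bar with the next section but does not change this unit's count.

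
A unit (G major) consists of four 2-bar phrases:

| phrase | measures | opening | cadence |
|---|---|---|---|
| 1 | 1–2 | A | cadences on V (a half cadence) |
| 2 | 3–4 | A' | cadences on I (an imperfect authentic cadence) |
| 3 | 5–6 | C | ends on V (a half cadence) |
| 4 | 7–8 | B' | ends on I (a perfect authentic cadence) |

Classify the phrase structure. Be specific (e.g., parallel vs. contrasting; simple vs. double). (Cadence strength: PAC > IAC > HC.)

contrasting double period

Four phrases in two halves: the first half (mm. 1-4) ends with an imperfect authentic cadence, the second (measures 5–8) with a perfect authentic cadence — a large antecedent–consequent pair, i.e. a double period.
Phrase 3 begins with different material from phrase 1, making it contrasting.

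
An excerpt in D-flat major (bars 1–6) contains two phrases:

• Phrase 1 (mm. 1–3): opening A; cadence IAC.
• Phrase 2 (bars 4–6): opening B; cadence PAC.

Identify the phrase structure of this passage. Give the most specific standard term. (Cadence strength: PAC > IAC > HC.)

Phrase 1 ends with an imperfect authentic cadence (weaker) and phrase 2 with a perfect authentic cadence (stronger): antecedent + consequent = a period.
The two phrases open with different material (A / B), so the period is contrasting.

contrasting period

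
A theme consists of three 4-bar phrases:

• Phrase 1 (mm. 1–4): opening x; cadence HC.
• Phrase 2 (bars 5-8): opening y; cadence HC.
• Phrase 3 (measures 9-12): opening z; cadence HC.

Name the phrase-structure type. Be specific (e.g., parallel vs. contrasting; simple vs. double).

The final phrase closes with a half cadence, which is not stronger than the preceding half cadence; the 3 phrases lack an overall antecedent–consequent design and so form a phrase group.

phrase group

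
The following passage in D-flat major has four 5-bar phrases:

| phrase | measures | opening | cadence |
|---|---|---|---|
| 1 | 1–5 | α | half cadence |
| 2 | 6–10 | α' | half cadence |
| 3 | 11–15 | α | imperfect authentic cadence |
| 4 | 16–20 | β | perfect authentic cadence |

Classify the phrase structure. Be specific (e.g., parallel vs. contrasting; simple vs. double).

parallel double period

Four phrases in two halves: the first half (measures 1–10) ends with a half cadence, the second (bars 11-20) with a perfect authentic cadence — a large antecedent–consequent pair, i.e. a double period.
Phrase 3 begins with the same material as phrase 1, making it parallel.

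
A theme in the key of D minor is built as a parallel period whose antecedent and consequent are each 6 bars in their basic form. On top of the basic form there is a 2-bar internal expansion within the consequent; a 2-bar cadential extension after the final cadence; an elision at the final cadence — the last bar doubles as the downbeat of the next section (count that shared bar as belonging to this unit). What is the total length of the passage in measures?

Basic parallel period: 6 + 6 = 12 bars.
12 (basic form) + 2 (internal expansion) + 2 (cadential extension) = 16.
The elision shares a bar with the next section but does not change this unit's count.

16 measures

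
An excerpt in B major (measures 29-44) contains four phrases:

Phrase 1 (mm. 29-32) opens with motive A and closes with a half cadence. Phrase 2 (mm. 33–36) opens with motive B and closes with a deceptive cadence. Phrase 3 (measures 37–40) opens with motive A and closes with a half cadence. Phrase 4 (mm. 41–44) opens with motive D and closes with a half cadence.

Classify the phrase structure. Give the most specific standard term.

phrase group

Phrase 4 ends with a half cadence, no stronger than phrase 2's deceptive cadence, so the four phrases do not form a double period; nor do phrases 3–4 duplicate 1–2, so it is not a repeated period. With no phrase reaching a conclusive cadence, the passage is a phrase group.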